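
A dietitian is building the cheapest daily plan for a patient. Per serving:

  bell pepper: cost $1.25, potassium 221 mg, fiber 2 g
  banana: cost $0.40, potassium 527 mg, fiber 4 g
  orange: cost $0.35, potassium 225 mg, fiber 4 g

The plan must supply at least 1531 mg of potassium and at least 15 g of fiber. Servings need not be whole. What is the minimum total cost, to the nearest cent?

$1.43

Minimising a linear cost over {potassium ≥ 1531, fiber ≥ 15, servings ≥ 0} — the optimum is at a vertex, using one or two foods.
bell pepper only: max(1531/221, 15/2) = 7.5 servings → $9.38.
banana only: max(1531/527, 15/4) = 3.75 servings → $1.50.
orange only: max(1531/225, 15/4) = 6.804 servings → $2.38.
bell pepper + banana: intersection lies outside the first quadrant.
bell pepper + orange with both tight: 6.334 servings and 0.5829 servings → $8.12.
banana + orange with both tight: 2.276 servings and 1.474 servings → $1.43.
So the least-cost plan costs $1.43.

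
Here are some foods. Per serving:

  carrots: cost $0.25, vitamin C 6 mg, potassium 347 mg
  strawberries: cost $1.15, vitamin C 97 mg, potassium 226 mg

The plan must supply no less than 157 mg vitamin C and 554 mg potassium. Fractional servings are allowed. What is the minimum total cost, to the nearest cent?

Check every corner: each single food scaled to meet both minima, and each pair solved so both constraints bind.
carrots only: max(157/6, 554/347) = 26.17 servings → $6.54.
strawberries only: max(157/97, 554/226) = 2.451 servings → $2.82.
carrots + strawberries with both tight: 0.5651 servings and 1.584 servings → $1.96.
So the least-cost plan costs $1.96.

$1.96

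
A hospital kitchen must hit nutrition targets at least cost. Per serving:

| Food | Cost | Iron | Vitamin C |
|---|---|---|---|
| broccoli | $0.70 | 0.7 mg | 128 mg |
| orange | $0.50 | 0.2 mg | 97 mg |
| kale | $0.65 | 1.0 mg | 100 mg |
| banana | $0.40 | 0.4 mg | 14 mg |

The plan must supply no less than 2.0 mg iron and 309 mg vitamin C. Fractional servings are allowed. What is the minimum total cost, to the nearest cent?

A basic optimal solution has at most two foods positive. Try each food alone and each pair with both targets met exactly.
broccoli only: max(2.0/0.7, 309/128) = 2.857 servings → $2.00.
orange only: max(2.0/0.2, 309/97) = 10 servings → $5.00.
kale only: max(2.0/1.0, 309/100) = 3.09 servings → $2.01.
banana only: max(2.0/0.4, 309/14) = 22.07 servings → $8.83.
broccoli + orange with both targets exact would need a negative amount; discard.
broccoli + kale with both tight: 1.879 servings and 0.6845 servings → $1.76.
broccoli + banana with both tight: 2.309 servings and 0.9589 servings → $2.00.
orange + kale with both tight: 1.416 servings and 1.717 servings → $1.82.
orange + banana with both tight: 2.656 servings and 3.672 servings → $2.80.
kale + banana with both targets exact would need a negative amount; discard.
So the least-cost plan costs $1.76.

$1.76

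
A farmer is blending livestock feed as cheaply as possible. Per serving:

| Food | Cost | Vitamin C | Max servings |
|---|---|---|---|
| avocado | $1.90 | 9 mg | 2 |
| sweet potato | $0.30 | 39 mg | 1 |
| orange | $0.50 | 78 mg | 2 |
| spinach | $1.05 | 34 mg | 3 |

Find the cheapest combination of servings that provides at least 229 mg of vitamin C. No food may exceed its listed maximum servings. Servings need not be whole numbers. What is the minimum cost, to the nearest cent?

$2.35

Cost per mg of vitamin C: orange $0.0064, sweet potato $0.0077, spinach $0.0309, avocado $0.2111.
Take 2 servings of orange: +156.0 mg vitamin C for $1.00 (total $1.00, still need 73.0 mg).
Take 1 serving of sweet potato: +39.0 mg vitamin C for $0.30 (total $1.30, still need 34.0 mg).
Take 1 serving of spinach: +34.0 mg vitamin C for $1.05 (total $2.35, still need 0.0 mg).
Filling from the cheapest source first is optimal under one linear minimum: $2.35.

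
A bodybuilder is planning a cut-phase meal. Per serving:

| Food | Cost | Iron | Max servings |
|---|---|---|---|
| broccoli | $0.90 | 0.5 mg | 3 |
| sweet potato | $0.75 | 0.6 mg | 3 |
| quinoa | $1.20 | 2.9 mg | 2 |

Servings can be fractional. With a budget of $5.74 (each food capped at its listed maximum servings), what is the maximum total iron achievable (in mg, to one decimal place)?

8.2 mg

Iron per dollar: quinoa 2.417, sweet potato 0.8, broccoli 0.5556.
Take 2 servings of quinoa: spends $2.40, +5.8 mg iron (running total 5.8 mg).
Take 3 servings of sweet potato: spends $2.25, +1.8 mg iron (running total 7.6 mg).
Take 1.211 servings of broccoli: spends $1.09, +0.6 mg iron (running total 8.2 mg).
Filling greedily by iron-per-dollar is optimal for one linear limit, giving 8.2 mg.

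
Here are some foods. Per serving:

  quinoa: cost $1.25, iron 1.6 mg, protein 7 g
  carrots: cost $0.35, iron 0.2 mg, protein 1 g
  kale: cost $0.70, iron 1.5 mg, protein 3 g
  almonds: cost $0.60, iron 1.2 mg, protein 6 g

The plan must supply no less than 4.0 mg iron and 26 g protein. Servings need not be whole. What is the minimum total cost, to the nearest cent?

$2.60

With two linear requirements the optimum uses one or two foods; enumerate the corners.
quinoa only: max(4.0/1.6, 26/7) = 3.714 servings → $4.64.
carrots only: max(4.0/0.2, 26/1) = 26 servings → $9.10.
kale only: max(4.0/1.5, 26/3) = 8.667 servings → $6.07.
almonds only: max(4.0/1.2, 26/6) = 4.333 servings → $2.60.
quinoa + carrots: the both-tight solution has a negative serving — not a feasible corner.
quinoa + kale: the both-tight solution has a negative serving — not a feasible corner.
quinoa + almonds with both targets exact would need a negative amount; discard.
carrots + kale: intersection lies outside the first quadrant.
carrots + almonds (both tight): parallel constraints — no distinct corner.
kale + almonds: intersection lies outside the first quadrant.
The minimum over all feasible corners is $2.60.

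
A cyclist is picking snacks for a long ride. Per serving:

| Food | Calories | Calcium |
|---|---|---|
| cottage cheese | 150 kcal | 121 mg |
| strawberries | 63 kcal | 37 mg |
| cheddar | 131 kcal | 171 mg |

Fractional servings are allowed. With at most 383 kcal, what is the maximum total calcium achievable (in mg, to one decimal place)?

Calcium per kcal: cheddar 1.305, cottage cheese 0.8067, strawberries 0.5873.
With no serving limits, spend the whole calories allowance on cheddar: 383 kcal / 131 kcal × 171 mg = 499.9 mg.

499.9 mg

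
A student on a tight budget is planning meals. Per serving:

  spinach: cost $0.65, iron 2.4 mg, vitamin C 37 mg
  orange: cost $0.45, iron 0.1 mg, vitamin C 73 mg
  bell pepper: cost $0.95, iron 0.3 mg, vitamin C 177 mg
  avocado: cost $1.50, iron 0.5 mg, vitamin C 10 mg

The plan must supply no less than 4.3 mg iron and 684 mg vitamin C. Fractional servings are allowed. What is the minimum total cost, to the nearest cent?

This is a tiny linear program; its minimum lies at a vertex of the feasible set. List the vertices and price them.
spinach only: max(4.3/2.4, 684/37) = 18.49 servings → $12.02.
orange only: max(4.3/0.1, 684/73) = 43 servings → $19.35.
bell pepper only: max(4.3/0.3, 684/177) = 14.33 servings → $13.62.
avocado only: max(4.3/0.5, 684/10) = 68.4 servings → $102.60.
spinach + orange with both tight: 1.431 servings and 8.644 servings → $4.82.
spinach + bell pepper with both tight: 1.344 servings and 3.584 servings → $4.28.
spinach + avocado: intersection lies outside the first quadrant.
orange + bell pepper with both targets exact would need a negative amount; discard.
orange + avocado with both tight: 8.423 servings and 6.915 servings → $14.16.
bell pepper + avocado with both tight: 3.497 servings and 6.502 servings → $13.07.
Cheapest feasible corner: $4.28.

$4.28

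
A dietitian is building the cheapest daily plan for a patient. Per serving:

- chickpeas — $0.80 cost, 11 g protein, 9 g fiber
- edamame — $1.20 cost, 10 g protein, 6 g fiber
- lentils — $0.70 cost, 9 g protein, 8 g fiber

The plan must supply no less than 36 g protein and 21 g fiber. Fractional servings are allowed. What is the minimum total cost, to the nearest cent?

$2.62

An LP optimum is at a vertex; with two nutrient constraints at most two foods are used. Check each candidate.
chickpeas only: max(36/11, 21/9) = 3.273 servings → $2.62.
edamame only: max(36/10, 21/6) = 3.6 servings → $4.32.
lentils only: max(36/9, 21/8) = 4 servings → $2.80.
chickpeas + edamame: the both-tight solution has a negative serving — not a feasible corner.
chickpeas + lentils: the both-tight solution has a negative serving — not a feasible corner.
edamame + lentils: the both-tight solution has a negative serving — not a feasible corner.
Cheapest feasible corner: $2.62.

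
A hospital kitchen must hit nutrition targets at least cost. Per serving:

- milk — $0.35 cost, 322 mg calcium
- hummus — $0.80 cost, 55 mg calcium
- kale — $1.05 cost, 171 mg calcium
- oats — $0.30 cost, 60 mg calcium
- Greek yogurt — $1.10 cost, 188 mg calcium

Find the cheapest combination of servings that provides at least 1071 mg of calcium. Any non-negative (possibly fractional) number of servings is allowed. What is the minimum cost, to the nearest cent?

$1.16

Cost per mg of calcium: milk $0.0011, oats $0.0050, Greek yogurt $0.0059, kale $0.0061, hummus $0.0145.
With no serving limits, use only milk: 1071 mg / 322 mg = 3.326 servings × $0.35 = $1.16.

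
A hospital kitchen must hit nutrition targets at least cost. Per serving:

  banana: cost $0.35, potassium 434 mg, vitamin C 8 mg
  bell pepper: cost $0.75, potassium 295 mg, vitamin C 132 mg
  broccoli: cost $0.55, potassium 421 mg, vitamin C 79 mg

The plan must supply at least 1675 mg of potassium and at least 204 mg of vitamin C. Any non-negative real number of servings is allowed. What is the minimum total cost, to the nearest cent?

$1.86

A basic optimal solution has at most two foods positive. Try each food alone and each pair with both targets met exactly.
banana only: max(1675/434, 204/8) = 25.5 servings → $8.93.
bell pepper only: max(1675/295, 204/132) = 5.678 servings → $4.26.
broccoli only: max(1675/421, 204/79) = 3.979 servings → $2.19.
banana + bell pepper with both tight: 2.93 servings and 1.368 servings → $2.05.
banana + broccoli with both tight: 1.502 servings and 2.43 servings → $1.86.
bell pepper + broccoli: the both-tight solution has a negative serving — not a feasible corner.
Cheapest feasible corner: $1.86.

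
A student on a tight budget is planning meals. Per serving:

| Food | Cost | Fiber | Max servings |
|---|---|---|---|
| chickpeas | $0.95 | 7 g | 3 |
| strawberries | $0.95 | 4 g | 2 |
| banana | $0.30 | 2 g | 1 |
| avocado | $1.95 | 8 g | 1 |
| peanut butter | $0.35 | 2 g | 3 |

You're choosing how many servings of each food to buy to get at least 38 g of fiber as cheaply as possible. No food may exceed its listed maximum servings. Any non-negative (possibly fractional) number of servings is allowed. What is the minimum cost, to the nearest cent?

$6.34

Cost per g of fiber: chickpeas $0.1357, banana $0.1500, peanut butter $0.1750, strawberries $0.2375, avocado $0.2437.
Take 3 servings of chickpeas: +21.0 g fiber for $2.85 (total $2.85, still need 17.0 g).
Take 1 serving of banana: +2.0 g fiber for $0.30 (total $3.15, still need 15.0 g).
Take 3 servings of peanut butter: +6.0 g fiber for $1.05 (total $4.20, still need 9.0 g).
Take 2 servings of strawberries: +8.0 g fiber for $1.90 (total $6.10, still need 1.0 g).
Take 0.125 servings of avocado: +1.0 g fiber for $0.24 (total $6.34, still need 0.0 g).
Filling from the cheapest source first is optimal under one linear minimum: $6.34.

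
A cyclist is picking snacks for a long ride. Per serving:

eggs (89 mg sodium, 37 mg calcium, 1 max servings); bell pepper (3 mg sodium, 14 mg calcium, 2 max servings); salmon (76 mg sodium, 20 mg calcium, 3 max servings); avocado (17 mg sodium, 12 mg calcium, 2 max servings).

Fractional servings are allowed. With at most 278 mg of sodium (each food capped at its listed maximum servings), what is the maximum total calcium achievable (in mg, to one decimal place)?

Calcium per mg sodium: bell pepper 4.667, avocado 0.7059, eggs 0.4157, salmon 0.2632.
Take 2 servings of bell pepper: uses 6 mg sodium, +28.0 mg calcium (running total 28.0 mg).
Take 2 servings of avocado: uses 34 mg sodium, +24.0 mg calcium (running total 52.0 mg).
Take 1 serving of eggs: uses 89 mg sodium, +37.0 mg calcium (running total 89.0 mg).
Take 1.961 servings of salmon: uses 149 mg sodium, +39.2 mg calcium (running total 128.2 mg).
Filling greedily by calcium-per-mg sodium is optimal for one linear limit, giving 128.2 mg.

128.2 mg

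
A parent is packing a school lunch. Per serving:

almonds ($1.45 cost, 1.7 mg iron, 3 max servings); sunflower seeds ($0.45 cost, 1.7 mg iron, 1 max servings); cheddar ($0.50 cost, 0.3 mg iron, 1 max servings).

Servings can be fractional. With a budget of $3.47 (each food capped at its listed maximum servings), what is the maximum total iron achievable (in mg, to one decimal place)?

Iron per dollar: sunflower seeds 3.778, almonds 1.172, cheddar 0.6.
Take 1 serving of sunflower seeds: spends $0.45, +1.7 mg iron (running total 1.7 mg).
Take 2.083 servings of almonds: spends $3.02, +3.5 mg iron (running total 5.2 mg).
Greedy by best ratio exhausts the cost allowance optimally: 5.2 mg.

5.2 mg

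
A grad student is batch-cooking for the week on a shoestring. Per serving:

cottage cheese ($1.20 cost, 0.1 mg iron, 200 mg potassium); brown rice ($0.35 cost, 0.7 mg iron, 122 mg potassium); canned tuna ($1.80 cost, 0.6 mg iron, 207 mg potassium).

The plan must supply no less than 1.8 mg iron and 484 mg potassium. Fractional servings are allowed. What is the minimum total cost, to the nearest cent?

$1.39

At the optimum either one food covers both requirements or two foods hit both targets exactly; no other combination can be cheaper.
cottage cheese only: max(1.8/0.1, 484/200) = 18 servings → $21.60.
brown rice only: max(1.8/0.7, 484/122) = 3.967 servings → $1.39.
canned tuna only: max(1.8/0.6, 484/207) = 3 servings → $5.40.
cottage cheese + brown rice with both tight: 0.9327 servings and 2.438 servings → $1.97.
cottage cheese + canned tuna: intersection lies outside the first quadrant.
brown rice + canned tuna with both tight: 1.146 servings and 1.662 servings → $3.39.
The minimum over all feasible corners is $1.39.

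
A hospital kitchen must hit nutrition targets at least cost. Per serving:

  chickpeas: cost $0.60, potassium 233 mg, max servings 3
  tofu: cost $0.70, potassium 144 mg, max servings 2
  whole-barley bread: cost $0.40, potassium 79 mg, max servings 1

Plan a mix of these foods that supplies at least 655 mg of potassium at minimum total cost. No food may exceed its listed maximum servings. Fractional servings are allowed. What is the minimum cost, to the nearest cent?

Cost per mg of potassium: chickpeas $0.0026, tofu $0.0049, whole-barley bread $0.0051.
Take 2.811 servings of chickpeas: +655.0 mg potassium for $1.69 (total $1.69, still need 0.0 mg).
Filling from the cheapest source first is optimal under one linear minimum: $1.69.

$1.69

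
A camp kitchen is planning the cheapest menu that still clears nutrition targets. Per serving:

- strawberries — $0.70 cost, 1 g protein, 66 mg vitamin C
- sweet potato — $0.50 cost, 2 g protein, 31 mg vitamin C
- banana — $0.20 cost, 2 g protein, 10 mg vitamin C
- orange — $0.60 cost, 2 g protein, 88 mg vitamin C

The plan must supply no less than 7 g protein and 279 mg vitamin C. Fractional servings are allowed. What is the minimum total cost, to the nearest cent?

$1.95

An LP optimum is at a vertex; with two nutrient constraints at most two foods are used. Check each candidate.
strawberries only: max(7/1, 279/66) = 7 servings → $4.90.
sweet potato only: max(7/2, 279/31) = 9 servings → $4.50.
banana only: max(7/2, 279/10) = 27.9 servings → $5.58.
orange only: max(7/2, 279/88) = 3.5 servings → $2.10.
strawberries + sweet potato with both tight: 3.376 servings and 1.812 servings → $3.27.
strawberries + banana with both tight: 4 servings and 1.5 servings → $3.10.
strawberries + orange: intersection lies outside the first quadrant.
sweet potato + banana with both targets exact would need a negative amount; discard.
sweet potato + orange with both tight: 0.5088 servings and 2.991 servings → $2.05.
banana + orange with both tight: 0.3718 servings and 3.128 servings → $1.95.
Cheapest feasible corner: $1.95.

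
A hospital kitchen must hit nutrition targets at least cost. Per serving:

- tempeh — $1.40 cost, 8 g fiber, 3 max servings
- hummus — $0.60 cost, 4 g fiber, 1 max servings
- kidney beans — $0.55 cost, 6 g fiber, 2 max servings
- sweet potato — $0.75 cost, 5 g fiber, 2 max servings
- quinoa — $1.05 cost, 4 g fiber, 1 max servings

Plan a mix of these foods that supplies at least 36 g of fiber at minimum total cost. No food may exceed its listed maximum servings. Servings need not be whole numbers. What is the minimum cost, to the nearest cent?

Cost per g of fiber: kidney beans $0.0917, hummus $0.1500, sweet potato $0.1500, tempeh $0.1750, quinoa $0.2625.
Take 2 servings of kidney beans: +12.0 g fiber for $1.10 (total $1.10, still need 24.0 g).
Take 1 serving of hummus: +4.0 g fiber for $0.60 (total $1.70, still need 20.0 g).
Take 2 servings of sweet potato: +10.0 g fiber for $1.50 (total $3.20, still need 10.0 g).
Take 1.25 servings of tempeh: +10.0 g fiber for $1.75 (total $4.95, still need 0.0 g).
Filling from the cheapest source first is optimal under one linear minimum: $4.95.

$4.95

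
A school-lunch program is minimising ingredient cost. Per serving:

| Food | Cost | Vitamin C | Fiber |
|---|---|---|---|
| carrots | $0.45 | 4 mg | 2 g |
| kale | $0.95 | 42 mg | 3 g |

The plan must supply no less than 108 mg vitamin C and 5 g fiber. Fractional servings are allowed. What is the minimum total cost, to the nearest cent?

carrots only: max(108/4, 5/2) = 27 servings → $12.15.
kale only: max(108/42, 5/3) = 2.571 servings → $2.44.
carrots + kale: intersection lies outside the first quadrant.
Cheapest feasible corner: $2.44.

$2.44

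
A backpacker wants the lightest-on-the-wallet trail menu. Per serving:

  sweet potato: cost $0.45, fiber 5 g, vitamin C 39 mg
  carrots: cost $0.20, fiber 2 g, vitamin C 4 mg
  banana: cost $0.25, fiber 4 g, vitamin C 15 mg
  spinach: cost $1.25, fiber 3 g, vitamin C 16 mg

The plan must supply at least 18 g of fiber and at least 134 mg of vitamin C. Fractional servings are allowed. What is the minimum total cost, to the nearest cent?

Minimising a linear cost over {fiber ≥ 18, vitamin C ≥ 134, servings ≥ 0} — the optimum is at a vertex, using one or two foods.
sweet potato only: max(18/5, 134/39) = 3.6 servings → $1.62.
carrots only: max(18/2, 134/4) = 33.5 servings → $6.70.
banana only: max(18/4, 134/15) = 8.933 servings → $2.23.
spinach only: max(18/3, 134/16) = 8.375 servings → $10.47.
sweet potato + carrots with both tight: 3.379 servings and 0.5517 servings → $1.63.
sweet potato + banana with both tight: 3.284 servings and 0.3951 servings → $1.58.
sweet potato + spinach with both tight: 3.081 servings and 0.8649 servings → $2.47.
carrots + banana: intersection lies outside the first quadrant.
carrots + spinach: the both-tight solution has a negative serving — not a feasible corner.
banana + spinach with both targets exact would need a negative amount; discard.
The minimum over all feasible corners is $1.58.

$1.58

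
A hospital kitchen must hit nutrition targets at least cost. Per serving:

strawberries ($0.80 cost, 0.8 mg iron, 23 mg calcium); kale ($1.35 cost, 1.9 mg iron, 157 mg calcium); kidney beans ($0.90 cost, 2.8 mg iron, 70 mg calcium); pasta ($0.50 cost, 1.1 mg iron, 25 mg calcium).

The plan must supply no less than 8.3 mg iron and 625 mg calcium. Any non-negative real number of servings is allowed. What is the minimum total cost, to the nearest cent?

$5.49

Check every corner: each single food scaled to meet both minima, and each pair solved so both constraints bind.
strawberries only: max(8.3/0.8, 625/23) = 27.17 servings → $21.74.
kale only: max(8.3/1.9, 625/157) = 4.368 servings → $5.90.
kidney beans only: max(8.3/2.8, 625/70) = 8.929 servings → $8.04.
pasta only: max(8.3/1.1, 625/25) = 25 servings → $12.50.
strawberries + kale with both tight: 1.411 servings and 3.774 servings → $6.22.
strawberries + kidney beans: the both-tight solution has a negative serving — not a feasible corner.
strawberries + pasta: intersection lies outside the first quadrant.
kale + kidney beans with both tight: 3.813 servings and 0.377 servings → $5.49.
kale + pasta with both tight: 3.834 servings and 0.9233 servings → $5.64.
kidney beans + pasta: the both-tight solution has a negative serving — not a feasible corner.
So the least-cost plan costs $5.49.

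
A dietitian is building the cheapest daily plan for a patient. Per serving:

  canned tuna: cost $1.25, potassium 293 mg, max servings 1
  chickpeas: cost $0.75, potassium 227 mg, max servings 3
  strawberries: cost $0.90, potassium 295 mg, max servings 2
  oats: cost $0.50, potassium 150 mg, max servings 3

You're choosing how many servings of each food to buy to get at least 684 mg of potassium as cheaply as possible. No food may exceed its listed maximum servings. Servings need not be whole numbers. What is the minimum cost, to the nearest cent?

$2.11

Cost per mg of potassium: strawberries $0.0031, chickpeas $0.0033, oats $0.0033, canned tuna $0.0043.
Take 2 servings of strawberries: +590.0 mg potassium for $1.80 (total $1.80, still need 94.0 mg).
Take 0.4141 servings of chickpeas: +94.0 mg potassium for $0.31 (total $2.11, still need 0.0 mg).
Filling from the cheapest source first is optimal under one linear minimum: $2.11.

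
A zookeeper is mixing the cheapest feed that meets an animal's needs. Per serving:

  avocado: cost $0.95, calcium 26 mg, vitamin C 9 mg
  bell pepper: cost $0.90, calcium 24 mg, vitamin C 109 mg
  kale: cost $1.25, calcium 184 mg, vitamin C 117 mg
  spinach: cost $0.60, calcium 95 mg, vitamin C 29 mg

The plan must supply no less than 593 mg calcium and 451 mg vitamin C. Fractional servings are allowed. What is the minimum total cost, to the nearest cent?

$4.61

With two linear requirements the optimum uses one or two foods; enumerate the corners.
avocado only: max(593/26, 451/9) = 50.11 servings → $47.61.
bell pepper only: max(593/24, 451/109) = 24.71 servings → $22.24.
kale only: max(593/184, 451/117) = 3.855 servings → $4.82.
spinach only: max(593/95, 451/29) = 15.55 servings → $9.33.
avocado + bell pepper with both tight: 20.56 servings and 2.44 servings → $21.72.
avocado + kale with both targets exact would need a negative amount; discard.
avocado + spinach: the both-tight solution has a negative serving — not a feasible corner.
bell pepper + kale with both tight: 0.7887 servings and 3.12 servings → $4.61.
bell pepper + spinach with both tight: 2.655 servings and 5.571 servings → $5.73.
kale + spinach: intersection lies outside the first quadrant.
So the least-cost plan costs $4.61.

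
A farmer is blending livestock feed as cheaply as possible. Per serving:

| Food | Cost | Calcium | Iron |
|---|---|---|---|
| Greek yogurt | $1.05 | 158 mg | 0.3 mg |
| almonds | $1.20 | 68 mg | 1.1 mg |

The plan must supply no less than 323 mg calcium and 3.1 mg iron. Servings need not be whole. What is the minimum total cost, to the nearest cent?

$4.06

This is a tiny linear program; its minimum lies at a vertex of the feasible set. List the vertices and price them.
Greek yogurt only: max(323/158, 3.1/0.3) = 10.33 servings → $10.85.
almonds only: max(323/68, 3.1/1.1) = 4.75 servings → $5.70.
Greek yogurt + almonds with both tight: 0.942 servings and 2.561 servings → $4.06.
Cheapest feasible corner: $4.06.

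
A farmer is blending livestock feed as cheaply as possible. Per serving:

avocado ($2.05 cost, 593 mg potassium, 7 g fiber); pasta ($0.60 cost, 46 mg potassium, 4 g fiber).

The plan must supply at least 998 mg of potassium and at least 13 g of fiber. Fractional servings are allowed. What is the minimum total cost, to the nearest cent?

$3.61

Two binding constraints pin down two serving amounts, so the optimal mix uses at most two foods. The candidates are each food alone (scaled to the tighter of potassium/fiber) and each pair with both constraints tight.
avocado only: max(998/593, 13/7) = 1.857 servings → $3.81.
pasta only: max(998/46, 13/4) = 21.7 servings → $13.02.
avocado + pasta with both tight: 1.656 servings and 0.3527 servings → $3.61.
So the least-cost plan costs $3.61.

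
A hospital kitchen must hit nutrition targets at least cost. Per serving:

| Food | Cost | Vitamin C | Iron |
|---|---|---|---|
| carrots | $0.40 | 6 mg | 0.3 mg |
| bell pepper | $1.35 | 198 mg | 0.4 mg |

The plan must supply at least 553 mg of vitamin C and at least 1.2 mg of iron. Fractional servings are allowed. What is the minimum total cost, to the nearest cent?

This is a tiny linear program; its minimum lies at a vertex of the feasible set. List the vertices and price them.
carrots only: max(553/6, 1.2/0.3) = 92.17 servings → $36.87.
bell pepper only: max(553/198, 1.2/0.4) = 3 servings → $4.05.
carrots + bell pepper with both tight: 0.2877 servings and 2.784 servings → $3.87.
The minimum over all feasible corners is $3.87.

$3.87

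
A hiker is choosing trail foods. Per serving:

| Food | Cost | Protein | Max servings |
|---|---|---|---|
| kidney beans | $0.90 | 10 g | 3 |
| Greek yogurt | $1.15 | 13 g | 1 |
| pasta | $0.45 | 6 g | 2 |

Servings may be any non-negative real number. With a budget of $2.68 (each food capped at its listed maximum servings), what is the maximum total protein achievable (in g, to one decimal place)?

32.0 g

Protein per dollar: pasta 13.33, Greek yogurt 11.3, kidney beans 11.11.
Take 2 servings of pasta: spends $0.90, +12.0 g protein (running total 12.0 g).
Take 1 serving of Greek yogurt: spends $1.15, +13.0 g protein (running total 25.0 g).
Take 0.7 servings of kidney beans: spends $0.63, +7.0 g protein (running total 32.0 g).
Filling greedily by protein-per-dollar is optimal for one linear limit, giving 32.0 g.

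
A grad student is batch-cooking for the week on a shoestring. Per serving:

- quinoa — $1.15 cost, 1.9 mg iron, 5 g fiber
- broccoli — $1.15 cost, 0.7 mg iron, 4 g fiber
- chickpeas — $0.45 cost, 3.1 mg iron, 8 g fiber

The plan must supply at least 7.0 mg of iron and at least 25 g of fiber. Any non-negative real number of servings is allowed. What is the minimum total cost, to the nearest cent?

quinoa only: max(7.0/1.9, 25/5) = 5 servings → $5.75.
broccoli only: max(7.0/0.7, 25/4) = 10 servings → $11.50.
chickpeas only: max(7.0/3.1, 25/8) = 3.125 servings → $1.41.
quinoa + broccoli with both tight: 2.561 servings and 3.049 servings → $6.45.
quinoa + chickpeas: intersection lies outside the first quadrant.
broccoli + chickpeas with both tight: 3.162 servings and 1.544 servings → $4.33.
Cheapest feasible corner: $1.41.

$1.41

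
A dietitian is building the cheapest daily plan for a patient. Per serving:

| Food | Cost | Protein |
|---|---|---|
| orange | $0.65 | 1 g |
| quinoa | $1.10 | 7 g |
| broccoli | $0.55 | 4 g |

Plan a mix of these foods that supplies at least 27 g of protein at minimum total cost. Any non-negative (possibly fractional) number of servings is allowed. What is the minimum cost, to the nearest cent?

$3.71

Cost per g of protein: broccoli $0.1375, quinoa $0.1571, orange $0.6500.
With no serving limits, use only broccoli: 27 g / 4 g = 6.75 servings × $0.55 = $3.71.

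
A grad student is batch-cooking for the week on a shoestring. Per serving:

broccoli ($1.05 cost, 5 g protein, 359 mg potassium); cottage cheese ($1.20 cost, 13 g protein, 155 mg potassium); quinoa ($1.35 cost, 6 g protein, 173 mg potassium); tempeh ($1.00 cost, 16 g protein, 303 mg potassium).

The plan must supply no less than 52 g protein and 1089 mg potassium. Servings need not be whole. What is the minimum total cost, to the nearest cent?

$3.54

This is a tiny linear program; its minimum lies at a vertex of the feasible set. List the vertices and price them.
broccoli only: max(52/5, 1089/359) = 10.4 servings → $10.92.
cottage cheese only: max(52/13, 1089/155) = 7.026 servings → $8.43.
quinoa only: max(52/6, 1089/173) = 8.667 servings → $11.70.
tempeh only: max(52/16, 1089/303) = 3.594 servings → $3.59.
broccoli + cottage cheese with both tight: 1.567 servings and 3.397 servings → $5.72.
broccoli + quinoa with both targets exact would need a negative amount; discard.
broccoli + tempeh with both tight: 0.3944 servings and 3.127 servings → $3.54.
cottage cheese + quinoa with both tight: 1.867 servings and 4.622 servings → $8.48.
cottage cheese + tempeh with both targets exact would need a negative amount; discard.
quinoa + tempeh with both tight: 1.756 servings and 2.592 servings → $4.96.
The minimum over all feasible corners is $3.54.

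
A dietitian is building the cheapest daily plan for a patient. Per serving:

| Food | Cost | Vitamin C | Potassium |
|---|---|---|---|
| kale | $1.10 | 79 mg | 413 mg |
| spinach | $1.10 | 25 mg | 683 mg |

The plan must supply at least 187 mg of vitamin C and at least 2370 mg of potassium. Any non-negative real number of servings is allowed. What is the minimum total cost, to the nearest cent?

$4.50

Check every corner: each single food scaled to meet both minima, and each pair solved so both constraints bind.
kale only: max(187/79, 2370/413) = 5.738 servings → $6.31.
spinach only: max(187/25, 2370/683) = 7.48 servings → $8.23.
kale + spinach with both tight: 1.569 servings and 2.521 servings → $4.50.
So the least-cost plan costs $4.50.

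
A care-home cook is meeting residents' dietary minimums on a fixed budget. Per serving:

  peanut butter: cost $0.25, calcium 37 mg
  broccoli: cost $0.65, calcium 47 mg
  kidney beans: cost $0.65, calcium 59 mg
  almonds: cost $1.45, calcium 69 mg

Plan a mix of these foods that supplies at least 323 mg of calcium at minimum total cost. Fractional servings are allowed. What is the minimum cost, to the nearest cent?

Cost per mg of calcium: peanut butter $0.0068, kidney beans $0.0110, broccoli $0.0138, almonds $0.0210.
With no serving limits, use only peanut butter: 323 mg / 37 mg = 8.73 servings × $0.25 = $2.18.

$2.18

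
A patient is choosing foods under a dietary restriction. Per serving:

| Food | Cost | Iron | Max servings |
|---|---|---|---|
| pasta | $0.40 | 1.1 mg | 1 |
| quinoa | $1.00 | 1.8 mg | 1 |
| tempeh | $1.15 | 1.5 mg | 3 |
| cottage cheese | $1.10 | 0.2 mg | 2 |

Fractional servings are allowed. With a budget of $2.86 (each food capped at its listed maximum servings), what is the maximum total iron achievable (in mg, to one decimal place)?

Iron per dollar: pasta 2.75, quinoa 1.8, tempeh 1.304, cottage cheese 0.1818.
Take 1 serving of pasta: spends $0.40, +1.1 mg iron (running total 1.1 mg).
Take 1 serving of quinoa: spends $1.00, +1.8 mg iron (running total 2.9 mg).
Take 1.27 servings of tempeh: spends $1.46, +1.9 mg iron (running total 4.8 mg).
Filling greedily by iron-per-dollar is optimal for one linear limit, giving 4.8 mg.

4.8 mg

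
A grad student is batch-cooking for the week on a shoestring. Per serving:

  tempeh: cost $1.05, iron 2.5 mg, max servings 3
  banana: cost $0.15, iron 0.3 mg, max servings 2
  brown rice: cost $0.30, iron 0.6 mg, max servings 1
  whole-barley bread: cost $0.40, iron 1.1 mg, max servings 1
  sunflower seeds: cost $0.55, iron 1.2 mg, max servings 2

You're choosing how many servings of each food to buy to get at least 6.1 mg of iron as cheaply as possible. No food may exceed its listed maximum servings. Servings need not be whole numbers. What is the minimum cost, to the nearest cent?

$2.50

Cost per mg of iron: whole-barley bread $0.3636, tempeh $0.4200, sunflower seeds $0.4583, banana $0.5000, brown rice $0.5000.
Take 1 serving of whole-barley bread: +1.1 mg iron for $0.40 (total $0.40, still need 5.0 mg).
Take 2 servings of tempeh: +5.0 mg iron for $2.10 (total $2.50, still need 0.0 mg).
Greedy by cheapest-per-mg is optimal for a single linear constraint, so the minimum cost is $2.50.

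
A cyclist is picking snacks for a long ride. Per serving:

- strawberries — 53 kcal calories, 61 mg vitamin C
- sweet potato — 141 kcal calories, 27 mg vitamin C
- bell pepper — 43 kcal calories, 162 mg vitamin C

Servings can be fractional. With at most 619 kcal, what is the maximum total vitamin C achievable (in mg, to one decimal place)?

2332.0 mg

Vitamin C per kcal: bell pepper 3.767, strawberries 1.151, sweet potato 0.1915.
With no serving limits, spend the whole calories allowance on bell pepper: 619 kcal / 43 kcal × 162 mg = 2332.0 mg.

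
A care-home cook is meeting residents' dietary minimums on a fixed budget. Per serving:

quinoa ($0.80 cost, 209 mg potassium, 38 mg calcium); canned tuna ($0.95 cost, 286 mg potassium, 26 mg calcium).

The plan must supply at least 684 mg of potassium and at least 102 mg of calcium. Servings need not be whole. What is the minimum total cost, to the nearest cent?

An LP optimum is at a vertex; with two nutrient constraints at most two foods are used. Check each candidate.
quinoa only: max(684/209, 102/38) = 3.273 servings → $2.62.
canned tuna only: max(684/286, 102/26) = 3.923 servings → $3.73.
quinoa + canned tuna with both tight: 2.096 servings and 0.8601 servings → $2.49.
The minimum over all feasible corners is $2.49.

$2.49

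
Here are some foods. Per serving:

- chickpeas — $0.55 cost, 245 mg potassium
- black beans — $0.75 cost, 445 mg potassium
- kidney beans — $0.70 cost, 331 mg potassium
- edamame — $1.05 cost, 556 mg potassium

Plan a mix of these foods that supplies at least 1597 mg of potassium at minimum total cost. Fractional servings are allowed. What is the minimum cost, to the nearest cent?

Cost per mg of potassium: black beans $0.0017, edamame $0.0019, kidney beans $0.0021, chickpeas $0.0022.
With no serving limits, use only black beans: 1597 mg / 445 mg = 3.589 servings × $0.75 = $2.69.

$2.69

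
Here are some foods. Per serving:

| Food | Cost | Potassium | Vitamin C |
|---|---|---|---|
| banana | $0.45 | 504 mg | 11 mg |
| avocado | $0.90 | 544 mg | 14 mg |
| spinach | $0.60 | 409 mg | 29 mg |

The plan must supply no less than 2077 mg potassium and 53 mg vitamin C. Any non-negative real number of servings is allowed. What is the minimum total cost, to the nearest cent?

banana only: max(2077/504, 53/11) = 4.818 servings → $2.17.
avocado only: max(2077/544, 53/14) = 3.818 servings → $3.44.
spinach only: max(2077/409, 53/29) = 5.078 servings → $3.05.
banana + avocado with both tight: 0.2295 servings and 3.605 servings → $3.35.
banana + spinach with both tight: 3.811 servings and 0.382 servings → $1.94.
avocado + spinach with both targets exact would need a negative amount; discard.
Cheapest feasible corner: $1.94.

$1.94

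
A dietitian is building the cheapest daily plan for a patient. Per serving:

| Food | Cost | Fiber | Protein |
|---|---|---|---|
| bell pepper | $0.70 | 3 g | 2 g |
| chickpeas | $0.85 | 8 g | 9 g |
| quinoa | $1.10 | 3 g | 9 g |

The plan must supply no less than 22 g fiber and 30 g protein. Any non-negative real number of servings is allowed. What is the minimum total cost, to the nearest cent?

$2.83

For a min-cost LP with two ≥-constraints, a basic feasible solution has at most two positive variables.
bell pepper only: max(22/3, 30/2) = 15 servings → $10.50.
chickpeas only: max(22/8, 30/9) = 3.333 servings → $2.83.
quinoa only: max(22/3, 30/9) = 7.333 servings → $8.07.
bell pepper + chickpeas: the both-tight solution has a negative serving — not a feasible corner.
bell pepper + quinoa with both tight: 5.143 servings and 2.19 servings → $6.01.
chickpeas + quinoa with both tight: 2.4 servings and 0.9333 servings → $3.07.
Cheapest feasible corner: $2.83.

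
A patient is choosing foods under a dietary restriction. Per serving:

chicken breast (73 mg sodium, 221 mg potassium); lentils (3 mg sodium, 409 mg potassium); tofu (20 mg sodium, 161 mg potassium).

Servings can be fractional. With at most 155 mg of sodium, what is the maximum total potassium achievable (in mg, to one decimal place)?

21131.7 mg

Potassium per mg sodium: lentils 136.3, tofu 8.05, chicken breast 3.027.
With no serving limits, spend the whole sodium allowance on lentils: 155 mg / 3 mg × 409 mg = 21131.7 mg.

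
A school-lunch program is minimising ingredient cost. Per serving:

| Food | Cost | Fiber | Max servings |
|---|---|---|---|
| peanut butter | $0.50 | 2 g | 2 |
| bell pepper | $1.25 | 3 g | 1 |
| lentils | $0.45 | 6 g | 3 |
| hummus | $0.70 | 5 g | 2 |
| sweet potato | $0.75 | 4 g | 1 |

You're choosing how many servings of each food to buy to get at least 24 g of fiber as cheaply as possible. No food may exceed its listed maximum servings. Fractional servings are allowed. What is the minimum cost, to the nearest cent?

Cost per g of fiber: lentils $0.0750, hummus $0.1400, sweet potato $0.1875, peanut butter $0.2500, bell pepper $0.4167.
Take 3 servings of lentils: +18.0 g fiber for $1.35 (total $1.35, still need 6.0 g).
Take 1.2 servings of hummus: +6.0 g fiber for $0.84 (total $2.19, still need 0.0 g).
Greedy by cheapest-per-g is optimal for a single linear constraint, so the minimum cost is $2.19.

$2.19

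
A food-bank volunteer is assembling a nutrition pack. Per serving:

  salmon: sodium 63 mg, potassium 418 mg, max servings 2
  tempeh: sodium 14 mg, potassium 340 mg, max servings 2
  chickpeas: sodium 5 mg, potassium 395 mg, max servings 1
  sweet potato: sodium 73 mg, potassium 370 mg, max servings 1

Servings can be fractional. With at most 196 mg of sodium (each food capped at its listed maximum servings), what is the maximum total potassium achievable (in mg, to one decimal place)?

Potassium per mg sodium: chickpeas 79, tempeh 24.29, salmon 6.635, sweet potato 5.068.
Take 1 serving of chickpeas: uses 5 mg sodium, +395.0 mg potassium (running total 395.0 mg).
Take 2 servings of tempeh: uses 28 mg sodium, +680.0 mg potassium (running total 1075.0 mg).
Take 2 servings of salmon: uses 126 mg sodium, +836.0 mg potassium (running total 1911.0 mg).
Take 0.5068 servings of sweet potato: uses 37 mg sodium, +187.5 mg potassium (running total 2098.5 mg).
Greedy by best ratio exhausts the sodium allowance optimally: 2098.5 mg.

2098.5 mg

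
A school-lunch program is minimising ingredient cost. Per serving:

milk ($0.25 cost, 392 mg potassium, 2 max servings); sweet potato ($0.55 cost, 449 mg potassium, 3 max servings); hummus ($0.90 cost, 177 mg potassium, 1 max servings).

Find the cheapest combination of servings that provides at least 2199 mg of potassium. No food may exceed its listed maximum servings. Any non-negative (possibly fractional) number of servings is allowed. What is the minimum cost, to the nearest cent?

Cost per mg of potassium: milk $0.0006, sweet potato $0.0012, hummus $0.0051.
Take 2 servings of milk: +784.0 mg potassium for $0.50 (total $0.50, still need 1415.0 mg).
Take 3 servings of sweet potato: +1347.0 mg potassium for $1.65 (total $2.15, still need 68.0 mg).
Take 0.3842 servings of hummus: +68.0 mg potassium for $0.35 (total $2.50, still need 0.0 mg).
Greedy by cheapest-per-mg is optimal for a single linear constraint, so the minimum cost is $2.50.

$2.50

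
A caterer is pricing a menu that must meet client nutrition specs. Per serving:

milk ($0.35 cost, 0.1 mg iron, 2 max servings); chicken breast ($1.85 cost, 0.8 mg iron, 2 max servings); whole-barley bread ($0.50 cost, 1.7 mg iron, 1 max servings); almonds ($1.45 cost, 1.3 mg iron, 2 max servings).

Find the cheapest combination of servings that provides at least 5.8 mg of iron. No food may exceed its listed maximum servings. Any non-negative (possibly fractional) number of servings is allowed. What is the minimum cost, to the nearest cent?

Cost per mg of iron: whole-barley bread $0.2941, almonds $1.1154, chicken breast $2.3125, milk $3.5000.
Take 1 serving of whole-barley bread: +1.7 mg iron for $0.50 (total $0.50, still need 4.1 mg).
Take 2 servings of almonds: +2.6 mg iron for $2.90 (total $3.40, still need 1.5 mg).
Take 1.875 servings of chicken breast: +1.5 mg iron for $3.47 (total $6.87, still need 0.0 mg).
Greedy by cheapest-per-mg is optimal for a single linear constraint, so the minimum cost is $6.87.

$6.87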